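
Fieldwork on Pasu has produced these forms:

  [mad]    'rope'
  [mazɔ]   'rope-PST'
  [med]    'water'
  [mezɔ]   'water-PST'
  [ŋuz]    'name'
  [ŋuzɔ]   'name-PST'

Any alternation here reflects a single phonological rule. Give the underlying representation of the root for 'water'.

'water' shows [d] ~ [z] at the end of the stem ([med] vs [mezɔ]).
If /z/ were underlying and a rule turned it into [d] in isolation, 'name' would also alternate; but it has [z] in both [ŋuz] and [ŋuzɔ].
The underlying segment must be /d/; voiced stops become fricatives between vowels, yielding [z] there.
So 'water' = /med/.

/med/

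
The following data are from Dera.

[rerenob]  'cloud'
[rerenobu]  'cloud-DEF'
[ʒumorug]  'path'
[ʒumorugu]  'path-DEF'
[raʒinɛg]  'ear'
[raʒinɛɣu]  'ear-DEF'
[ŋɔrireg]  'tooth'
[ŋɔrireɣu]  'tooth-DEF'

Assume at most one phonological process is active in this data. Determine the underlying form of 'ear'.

'ear' shows [g] ~ [ɣ] at the end of the stem ([raʒinɛg] vs [raʒinɛɣu]).
Compare 'path', with invariant [g] in [ʒumorug] and [ʒumorugu]: an analysis with underlying /g/ and a rule producing [ɣ] before the DEF suffix would wrongly predict alternation here too.
Therefore /ɣ/ is basic and [g] is derived by word-final hardening (voiced fricatives become stops word-finally).

/raʒinɛɣ/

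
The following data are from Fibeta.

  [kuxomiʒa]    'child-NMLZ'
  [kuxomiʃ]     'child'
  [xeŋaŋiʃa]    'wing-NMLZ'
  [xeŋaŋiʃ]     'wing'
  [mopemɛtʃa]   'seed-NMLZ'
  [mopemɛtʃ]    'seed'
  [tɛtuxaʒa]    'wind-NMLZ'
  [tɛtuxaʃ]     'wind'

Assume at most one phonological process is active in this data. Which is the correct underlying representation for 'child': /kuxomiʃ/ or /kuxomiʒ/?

The root 'child' surfaces as [kuxomiʒa] and [kuxomiʃ], with a stem-final [ʒ] ~ [ʃ] alternation.
The stem 'wing' ([xeŋaŋiʃa], [xeŋaŋiʃ]) shows [ʃ] unchanged in both environments, so [ʃ] cannot be basic with [ʒ] derived before the NMLZ suffix.
The alternation reflects word-final obstruent devoicing: voiced obstruents become voiceless word-finally. /ʒ/ is underlying.

/kuxomiʒ/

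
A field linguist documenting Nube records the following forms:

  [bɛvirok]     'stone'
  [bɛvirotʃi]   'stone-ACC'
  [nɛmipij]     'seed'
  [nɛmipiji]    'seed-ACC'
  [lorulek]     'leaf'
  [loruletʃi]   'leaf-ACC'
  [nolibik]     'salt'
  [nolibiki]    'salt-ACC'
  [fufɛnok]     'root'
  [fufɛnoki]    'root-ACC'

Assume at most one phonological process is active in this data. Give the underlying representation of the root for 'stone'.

The stem for 'stone' ends in [k] in [bɛvirok] but [tʃ] in [bɛvirotʃi].
But 'salt' keeps [k] in both environments ([nolibik], [nolibiki]), so there is no rule changing /k/ to [tʃ] before the ACC suffix.
Therefore /tʃ/ is basic and [k] is derived by depalatalization (palato-alveolar /tʃ/ becomes [k] when no front vowel follows).
The underlying form of 'stone' is therefore /bɛvirotʃ/.

/bɛvirotʃ/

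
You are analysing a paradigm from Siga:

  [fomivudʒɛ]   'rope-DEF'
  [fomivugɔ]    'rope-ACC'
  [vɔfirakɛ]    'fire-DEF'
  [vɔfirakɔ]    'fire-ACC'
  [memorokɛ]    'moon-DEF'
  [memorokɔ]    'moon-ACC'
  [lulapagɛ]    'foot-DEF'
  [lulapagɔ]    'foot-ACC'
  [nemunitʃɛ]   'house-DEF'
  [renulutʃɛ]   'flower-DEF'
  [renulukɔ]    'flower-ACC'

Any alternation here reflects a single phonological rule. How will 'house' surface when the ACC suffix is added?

[nemunikɔ]

'flower' shows [tʃ] ~ [k] at the end of the stem ([renulutʃɛ] vs [renulukɔ]).
But 'fire' keeps [k] in both environments ([vɔfirakɛ], [vɔfirakɔ]), so there is no rule changing /k/ to [tʃ] before the DEF suffix.
The alternation reflects depalatalization: palato-alveolar /tʃ/ and /dʒ/ become [k] and [g] when no front vowel follows. /tʃ/ is underlying.
The one attested form of 'house', [nemunitʃɛ], shows underlying /nemunitʃ/. Applying the same rule when no front vowel follows gives [nemunikɔ].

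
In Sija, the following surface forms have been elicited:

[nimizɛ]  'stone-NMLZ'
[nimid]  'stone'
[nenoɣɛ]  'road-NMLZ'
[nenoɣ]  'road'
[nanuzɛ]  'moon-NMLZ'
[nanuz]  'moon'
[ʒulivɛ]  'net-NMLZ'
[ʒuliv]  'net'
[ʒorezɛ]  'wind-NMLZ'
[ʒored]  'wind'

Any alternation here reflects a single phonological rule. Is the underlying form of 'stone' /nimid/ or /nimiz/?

/nimid/

'stone' shows [z] ~ [d] at the end of the stem ([nimizɛ] vs [nimid]).
Compare 'moon', with invariant [z] in [nanuzɛ] and [nanuz]: an analysis with underlying /z/ and a rule producing [d] in isolation would wrongly predict alternation here too.
Therefore /d/ is basic and [z] is derived by intervocalic spirantization (voiced stops become fricatives between vowels).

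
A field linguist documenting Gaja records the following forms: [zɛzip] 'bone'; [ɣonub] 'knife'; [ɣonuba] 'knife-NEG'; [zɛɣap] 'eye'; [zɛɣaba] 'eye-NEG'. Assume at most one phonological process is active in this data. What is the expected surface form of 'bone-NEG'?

'eye' shows [p] ~ [b] at the end of the stem ([zɛɣap] vs [zɛɣaba]).
If /b/ were underlying and a rule turned it into [p] in isolation, 'knife' would also alternate; but it has [b] in both [ɣonub] and [ɣonuba].
The alternation reflects intervocalic voicing: voiceless stops become voiced between vowels. /p/ is underlying.
The one attested form of 'bone', [zɛzip], shows underlying /zɛzip/. Applying the same rule between vowels gives [zɛziba].

[zɛziba]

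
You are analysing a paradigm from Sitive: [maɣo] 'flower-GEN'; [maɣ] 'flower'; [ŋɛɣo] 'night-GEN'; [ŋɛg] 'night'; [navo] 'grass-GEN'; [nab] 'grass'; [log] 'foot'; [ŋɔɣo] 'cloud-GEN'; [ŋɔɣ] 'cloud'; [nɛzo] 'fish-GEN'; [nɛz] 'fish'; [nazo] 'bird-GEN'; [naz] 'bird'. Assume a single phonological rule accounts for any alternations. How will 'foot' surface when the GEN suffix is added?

[loɣo]

The stem for 'night' ends in [ɣ] in [ŋɛɣo] but [g] in [ŋɛg].
The stem 'cloud' ([ŋɔɣo], [ŋɔɣ]) shows [ɣ] unchanged in both environments, so [ɣ] cannot be basic with [g] derived in isolation.
Therefore /g/ is basic and [ɣ] is derived by intervocalic spirantization (voiced stops become fricatives between vowels).
From [log] the stem 'foot' is /log/; between vowels this yields [loɣo].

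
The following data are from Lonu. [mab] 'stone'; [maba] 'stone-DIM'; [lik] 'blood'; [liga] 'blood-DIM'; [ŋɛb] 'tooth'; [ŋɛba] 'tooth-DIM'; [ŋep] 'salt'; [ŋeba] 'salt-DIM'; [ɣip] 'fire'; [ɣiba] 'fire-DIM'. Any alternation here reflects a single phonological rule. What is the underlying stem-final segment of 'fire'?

The stem for 'fire' ends in [p] in [ɣip] but [b] in [ɣiba].
But 'stone' keeps [b] in both environments ([mab], [maba]), so there is no rule changing /b/ to [p] in isolation.
The underlying segment must be /p/; voiceless stops become voiced between vowels, yielding [b] there.

/p/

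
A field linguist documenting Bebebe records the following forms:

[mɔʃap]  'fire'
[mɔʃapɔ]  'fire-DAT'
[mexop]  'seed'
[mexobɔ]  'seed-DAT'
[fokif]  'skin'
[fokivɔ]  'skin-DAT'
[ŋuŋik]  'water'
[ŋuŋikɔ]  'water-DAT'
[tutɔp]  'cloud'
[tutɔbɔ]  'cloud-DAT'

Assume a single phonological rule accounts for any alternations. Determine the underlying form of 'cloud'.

In [tutɔp] and [tutɔbɔ] the final segment of 'cloud' alternates: [p] ~ [b].
But 'fire' keeps [p] in both environments ([mɔʃap], [mɔʃapɔ]), so there is no rule changing /p/ to [b] before the DAT suffix.
Therefore /b/ is basic and [p] is derived by word-final obstruent devoicing (voiced obstruents become voiceless word-finally).

/tutɔb/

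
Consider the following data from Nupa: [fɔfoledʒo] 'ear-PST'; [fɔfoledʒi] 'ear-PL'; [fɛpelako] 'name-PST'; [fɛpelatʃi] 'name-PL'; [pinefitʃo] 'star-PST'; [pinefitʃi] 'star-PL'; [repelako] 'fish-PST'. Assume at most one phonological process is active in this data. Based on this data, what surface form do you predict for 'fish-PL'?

[repelatʃi]

'name' shows [k] ~ [tʃ] at the end of the stem ([fɛpelako] vs [fɛpelatʃi]).
Compare 'star', with invariant [tʃ] in [pinefitʃo] and [pinefitʃi]: an analysis with underlying /tʃ/ and a rule producing [k] before the PST suffix would wrongly predict alternation here too.
Therefore /k/ is basic and [tʃ] is derived by palatalization before a front vowel (/k/ becomes palato-alveolar [tʃ] before a front vowel).
The one attested form of 'fish', [repelako], shows underlying /repelak/. Applying the same rule before a front vowel gives [repelatʃi].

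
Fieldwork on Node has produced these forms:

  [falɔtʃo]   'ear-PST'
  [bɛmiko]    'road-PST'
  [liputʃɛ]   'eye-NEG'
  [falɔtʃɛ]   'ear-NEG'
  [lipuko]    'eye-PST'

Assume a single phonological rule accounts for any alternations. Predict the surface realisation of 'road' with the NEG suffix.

[bɛmitʃɛ]

The stem for 'eye' ends in [tʃ] in [liputʃɛ] but [k] in [lipuko].
But 'ear' keeps [tʃ] in both environments ([falɔtʃɛ], [falɔtʃo]), so there is no rule changing /tʃ/ to [k] before the PST suffix.
The underlying segment must be /k/; /k/ becomes palato-alveolar [tʃ] before a front vowel, yielding [tʃ] there.
From [bɛmiko] the stem 'road' is /bɛmik/; before a front vowel this yields [bɛmitʃɛ].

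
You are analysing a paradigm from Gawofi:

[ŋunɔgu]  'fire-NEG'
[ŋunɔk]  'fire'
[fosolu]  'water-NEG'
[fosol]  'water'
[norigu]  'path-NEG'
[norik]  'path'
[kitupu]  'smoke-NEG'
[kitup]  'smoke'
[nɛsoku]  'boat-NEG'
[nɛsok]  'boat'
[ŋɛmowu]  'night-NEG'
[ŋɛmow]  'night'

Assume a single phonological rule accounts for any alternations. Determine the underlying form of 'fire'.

/ŋunɔg/

The stem for 'fire' ends in [g] in [ŋunɔgu] but [k] in [ŋunɔk].
But 'boat' keeps [k] in both environments ([nɛsoku], [nɛsok]), so there is no rule changing /k/ to [g] before the NEG suffix.
Therefore /g/ is basic and [k] is derived by word-final obstruent devoicing (voiced obstruents become voiceless word-finally).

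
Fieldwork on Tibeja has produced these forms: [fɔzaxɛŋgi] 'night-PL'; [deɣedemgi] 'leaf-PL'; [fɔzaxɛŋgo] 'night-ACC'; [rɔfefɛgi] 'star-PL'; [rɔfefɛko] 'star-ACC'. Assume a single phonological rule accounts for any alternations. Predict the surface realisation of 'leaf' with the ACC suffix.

The ACC morpheme has two allomorphs, [-go] and [-ko].
By contrast the PL suffix keeps its initial [g] throughout — that segment must be underlying.
So the underlying form is /-ko/, and voiceless stops become voiced after a nasal.
After 'leaf', which ends in a nasal, the suffix surfaces as [-go], giving [deɣedemgo].

[deɣedemgo]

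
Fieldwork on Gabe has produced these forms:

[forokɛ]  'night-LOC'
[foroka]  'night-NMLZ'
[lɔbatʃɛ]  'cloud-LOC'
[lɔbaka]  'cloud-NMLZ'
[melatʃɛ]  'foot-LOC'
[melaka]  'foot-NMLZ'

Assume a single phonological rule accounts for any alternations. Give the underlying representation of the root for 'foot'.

/melatʃ/

The root 'foot' surfaces as [melatʃɛ] and [melaka], with a stem-final [tʃ] ~ [k] alternation.
If /k/ were underlying and a rule turned it into [tʃ] before the LOC suffix, 'night' would also alternate; but it has [k] in both [forokɛ] and [foroka].
So /tʃ/ is underlying, and a rule of depalatalization — palato-alveolar /tʃ/ becomes [k] when no front vowel follows — gives [k].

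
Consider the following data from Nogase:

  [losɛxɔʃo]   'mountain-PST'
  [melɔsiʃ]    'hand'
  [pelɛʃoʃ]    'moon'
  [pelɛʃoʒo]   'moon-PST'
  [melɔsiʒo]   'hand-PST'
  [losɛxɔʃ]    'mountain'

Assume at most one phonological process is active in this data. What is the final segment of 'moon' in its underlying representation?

'moon' shows [ʃ] ~ [ʒ] at the end of the stem ([pelɛʃoʃ] vs [pelɛʃoʒo]).
But 'mountain' keeps [ʃ] in both environments ([losɛxɔʃ], [losɛxɔʃo]), so there is no rule changing /ʃ/ to [ʒ] before the PST suffix.
The alternation reflects word-final obstruent devoicing: voiced obstruents become voiceless word-finally. /ʒ/ is underlying.

/ʒ/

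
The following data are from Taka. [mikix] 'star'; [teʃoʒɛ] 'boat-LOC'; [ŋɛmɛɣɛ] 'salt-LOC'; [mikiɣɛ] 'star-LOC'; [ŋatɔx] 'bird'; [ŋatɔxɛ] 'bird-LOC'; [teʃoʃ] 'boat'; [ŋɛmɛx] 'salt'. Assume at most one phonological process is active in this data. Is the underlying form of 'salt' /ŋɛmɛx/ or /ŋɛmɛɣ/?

'salt' shows [ɣ] ~ [x] at the end of the stem ([ŋɛmɛɣɛ] vs [ŋɛmɛx]).
But 'bird' keeps [x] in both environments ([ŋatɔxɛ], [ŋatɔx]), so there is no rule changing /x/ to [ɣ] before the LOC suffix.
The alternation reflects word-final obstruent devoicing: voiced obstruents become voiceless word-finally. /ɣ/ is underlying.

/ŋɛmɛɣ/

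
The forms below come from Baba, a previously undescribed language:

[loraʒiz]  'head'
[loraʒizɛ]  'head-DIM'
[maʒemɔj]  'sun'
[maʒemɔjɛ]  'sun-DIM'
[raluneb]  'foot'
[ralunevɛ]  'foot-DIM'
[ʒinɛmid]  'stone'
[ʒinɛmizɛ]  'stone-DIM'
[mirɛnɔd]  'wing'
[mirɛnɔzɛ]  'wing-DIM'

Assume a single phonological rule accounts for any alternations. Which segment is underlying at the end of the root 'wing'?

/d/

The stem for 'wing' ends in [d] in [mirɛnɔd] but [z] in [mirɛnɔzɛ].
The stem 'head' ([loraʒiz], [loraʒizɛ]) shows [z] unchanged in both environments, so [z] cannot be basic with [d] derived in isolation.
The alternation reflects intervocalic spirantization: voiced stops become fricatives between vowels. /d/ is underlying.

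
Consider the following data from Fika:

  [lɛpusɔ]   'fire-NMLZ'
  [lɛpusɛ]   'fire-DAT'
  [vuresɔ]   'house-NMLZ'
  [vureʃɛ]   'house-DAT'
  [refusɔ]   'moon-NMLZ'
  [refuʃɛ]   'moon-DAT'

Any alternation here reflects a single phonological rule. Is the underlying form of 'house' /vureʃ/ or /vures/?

/vureʃ/

The root 'house' surfaces as [vuresɔ] and [vureʃɛ], with a stem-final [s] ~ [ʃ] alternation.
The stem 'fire' ([lɛpusɔ], [lɛpusɛ]) shows [s] unchanged in both environments, so [s] cannot be basic with [ʃ] derived before the DAT suffix.
Therefore /ʃ/ is basic and [s] is derived by depalatalization (palato-alveolar /ʃ/ becomes [s] when no front vowel follows).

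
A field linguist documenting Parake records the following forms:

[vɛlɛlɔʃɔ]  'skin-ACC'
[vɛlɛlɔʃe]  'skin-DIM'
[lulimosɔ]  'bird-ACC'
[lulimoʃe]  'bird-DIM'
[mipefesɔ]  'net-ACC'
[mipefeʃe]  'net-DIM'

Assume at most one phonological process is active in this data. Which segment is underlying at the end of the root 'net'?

The stem for 'net' ends in [s] in [mipefesɔ] but [ʃ] in [mipefeʃe].
Compare 'skin', with invariant [ʃ] in [vɛlɛlɔʃɔ] and [vɛlɛlɔʃe]: an analysis with underlying /ʃ/ and a rule producing [s] before the ACC suffix would wrongly predict alternation here too.
Therefore /s/ is basic and [ʃ] is derived by palatalization before a front vowel (/s/ becomes palato-alveolar [ʃ] before a front vowel).

/s/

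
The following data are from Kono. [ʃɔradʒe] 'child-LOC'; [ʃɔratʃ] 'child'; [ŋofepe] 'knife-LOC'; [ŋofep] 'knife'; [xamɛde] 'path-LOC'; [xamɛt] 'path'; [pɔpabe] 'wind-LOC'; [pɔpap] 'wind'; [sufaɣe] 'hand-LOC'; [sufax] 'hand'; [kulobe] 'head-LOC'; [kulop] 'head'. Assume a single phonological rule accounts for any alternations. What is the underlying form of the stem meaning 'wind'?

The root 'wind' surfaces as [pɔpabe] and [pɔpap], with a stem-final [b] ~ [p] alternation.
Compare 'knife', with invariant [p] in [ŋofepe] and [ŋofep]: an analysis with underlying /p/ and a rule producing [b] before the LOC suffix would wrongly predict alternation here too.
Therefore /b/ is basic and [p] is derived by word-final obstruent devoicing (voiced obstruents become voiceless word-finally).
Hence 'wind' is /pɔpab/ underlyingly.

/pɔpab/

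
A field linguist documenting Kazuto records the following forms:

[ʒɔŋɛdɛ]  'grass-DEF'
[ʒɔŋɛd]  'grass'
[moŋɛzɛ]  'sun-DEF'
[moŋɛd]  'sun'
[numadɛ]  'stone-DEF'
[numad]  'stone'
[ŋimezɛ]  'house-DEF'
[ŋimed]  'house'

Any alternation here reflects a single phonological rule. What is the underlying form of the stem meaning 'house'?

/ŋimez/

In [ŋimezɛ] and [ŋimed] the final segment of 'house' alternates: [z] ~ [d].
The stem 'grass' ([ʒɔŋɛdɛ], [ʒɔŋɛd]) shows [d] unchanged in both environments, so [d] cannot be basic with [z] derived before the DEF suffix.
The underlying segment must be /z/; voiced fricatives become stops word-finally, yielding [d] there.
Hence 'house' is /ŋimez/ underlyingly.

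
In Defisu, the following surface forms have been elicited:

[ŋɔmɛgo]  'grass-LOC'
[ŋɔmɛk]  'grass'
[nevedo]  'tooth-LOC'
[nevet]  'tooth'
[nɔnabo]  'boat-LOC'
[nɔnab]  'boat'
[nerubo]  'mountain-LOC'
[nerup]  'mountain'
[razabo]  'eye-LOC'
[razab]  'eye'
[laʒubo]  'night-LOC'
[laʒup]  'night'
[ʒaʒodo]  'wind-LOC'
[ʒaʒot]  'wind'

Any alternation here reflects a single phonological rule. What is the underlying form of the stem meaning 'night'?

/laʒup/

The root 'night' surfaces as [laʒubo] and [laʒup], with a stem-final [b] ~ [p] alternation.
Compare 'boat', with invariant [b] in [nɔnabo] and [nɔnab]: an analysis with underlying /b/ and a rule producing [p] in isolation would wrongly predict alternation here too.
So /p/ is underlying, and a rule of intervocalic voicing — voiceless stops become voiced between vowels — gives [b].
So 'night' = /laʒup/.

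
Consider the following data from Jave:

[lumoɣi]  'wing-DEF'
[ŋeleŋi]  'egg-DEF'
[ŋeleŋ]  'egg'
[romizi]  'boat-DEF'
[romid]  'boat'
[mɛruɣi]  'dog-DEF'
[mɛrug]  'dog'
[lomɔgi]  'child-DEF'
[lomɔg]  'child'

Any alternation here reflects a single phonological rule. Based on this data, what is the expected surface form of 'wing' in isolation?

[lumog]

In [mɛruɣi] and [mɛrug] the final segment of 'dog' alternates: [ɣ] ~ [g].
The stem 'child' ([lomɔgi], [lomɔg]) shows [g] unchanged in both environments, so [g] cannot be basic with [ɣ] derived before the DEF suffix.
Therefore /ɣ/ is basic and [g] is derived by word-final hardening (voiced fricatives become stops word-finally).
From [lumoɣi] the stem 'wing' is /lumoɣ/; word-finally this yields [lumog].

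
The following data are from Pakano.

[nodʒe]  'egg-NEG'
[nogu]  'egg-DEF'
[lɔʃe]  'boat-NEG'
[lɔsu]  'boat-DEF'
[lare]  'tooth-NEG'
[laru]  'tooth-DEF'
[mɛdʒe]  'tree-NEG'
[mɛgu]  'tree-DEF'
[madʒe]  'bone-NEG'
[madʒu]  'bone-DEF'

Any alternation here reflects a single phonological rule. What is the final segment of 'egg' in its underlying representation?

'egg' shows [dʒ] ~ [g] at the end of the stem ([nodʒe] vs [nogu]).
If /dʒ/ were underlying and a rule turned it into [g] before the DEF suffix, 'bone' would also alternate; but it has [dʒ] in both [madʒe] and [madʒu].
Therefore /g/ is basic and [dʒ] is derived by palatalization before a front vowel (/g/ and /s/ become palato-alveolar [dʒ] and [ʃ] before a front vowel).

/g/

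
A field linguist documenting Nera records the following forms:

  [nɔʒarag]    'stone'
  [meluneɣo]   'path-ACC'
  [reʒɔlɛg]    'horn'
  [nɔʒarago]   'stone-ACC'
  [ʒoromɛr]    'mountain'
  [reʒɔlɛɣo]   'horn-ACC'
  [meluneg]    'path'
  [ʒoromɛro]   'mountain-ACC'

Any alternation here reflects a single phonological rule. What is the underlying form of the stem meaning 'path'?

'path' shows [ɣ] ~ [g] at the end of the stem ([meluneɣo] vs [meluneg]).
The stem 'stone' ([nɔʒarago], [nɔʒarag]) shows [g] unchanged in both environments, so [g] cannot be basic with [ɣ] derived before the ACC suffix.
The alternation reflects word-final hardening: voiced fricatives become stops word-finally. /ɣ/ is underlying.

/meluneɣ/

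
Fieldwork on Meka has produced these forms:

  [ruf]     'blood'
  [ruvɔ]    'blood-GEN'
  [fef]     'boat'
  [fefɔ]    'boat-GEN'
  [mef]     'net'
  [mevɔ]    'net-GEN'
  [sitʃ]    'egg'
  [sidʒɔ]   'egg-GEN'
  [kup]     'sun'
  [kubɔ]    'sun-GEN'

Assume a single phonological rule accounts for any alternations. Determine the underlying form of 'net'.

/mev/

'net' shows [f] ~ [v] at the end of the stem ([mef] vs [mevɔ]).
But 'boat' keeps [f] in both environments ([fef], [fefɔ]), so there is no rule changing /f/ to [v] before the GEN suffix.
The alternation reflects word-final obstruent devoicing: voiced obstruents become voiceless word-finally. /v/ is underlying.
So 'net' = /mev/.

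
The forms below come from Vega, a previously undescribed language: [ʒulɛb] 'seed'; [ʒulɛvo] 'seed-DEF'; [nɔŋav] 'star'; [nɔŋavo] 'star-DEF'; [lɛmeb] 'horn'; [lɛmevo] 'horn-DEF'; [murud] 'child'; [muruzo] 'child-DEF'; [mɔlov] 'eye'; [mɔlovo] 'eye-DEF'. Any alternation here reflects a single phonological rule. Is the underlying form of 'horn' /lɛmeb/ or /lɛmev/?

/lɛmeb/

In [lɛmeb] and [lɛmevo] the final segment of 'horn' alternates: [b] ~ [v].
The stem 'eye' ([mɔlov], [mɔlovo]) shows [v] unchanged in both environments, so [v] cannot be basic with [b] derived in isolation.
So /b/ is underlying, and a rule of intervocalic spirantization — voiced stops become fricatives between vowels — gives [v].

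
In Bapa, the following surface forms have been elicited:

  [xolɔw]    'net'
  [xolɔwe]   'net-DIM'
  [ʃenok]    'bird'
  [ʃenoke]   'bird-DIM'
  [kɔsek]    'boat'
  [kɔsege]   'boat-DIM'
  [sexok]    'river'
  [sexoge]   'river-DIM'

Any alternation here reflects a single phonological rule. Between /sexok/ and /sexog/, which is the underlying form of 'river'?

/sexog/

In [sexok] and [sexoge] the final segment of 'river' alternates: [k] ~ [g].
But 'bird' keeps [k] in both environments ([ʃenok], [ʃenoke]), so there is no rule changing /k/ to [g] before the DIM suffix.
So /g/ is underlying, and a rule of word-final obstruent devoicing — voiced obstruents become voiceless word-finally — gives [k].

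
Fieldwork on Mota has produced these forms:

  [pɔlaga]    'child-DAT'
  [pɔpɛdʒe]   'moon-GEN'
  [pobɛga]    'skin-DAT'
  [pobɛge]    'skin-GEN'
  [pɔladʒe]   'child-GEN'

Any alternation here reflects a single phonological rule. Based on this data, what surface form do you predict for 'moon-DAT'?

[pɔpɛga]

In [pɔladʒe] and [pɔlaga] the final segment of 'child' alternates: [dʒ] ~ [g].
Compare 'skin', with invariant [g] in [pobɛge] and [pobɛga]: an analysis with underlying /g/ and a rule producing [dʒ] before the GEN suffix would wrongly predict alternation here too.
The underlying segment must be /dʒ/; palato-alveolar /dʒ/ becomes [g] when no front vowel follows, yielding [g] there.
From [pɔpɛdʒe] the stem 'moon' is /pɔpɛdʒ/; when no front vowel follows this yields [pɔpɛga].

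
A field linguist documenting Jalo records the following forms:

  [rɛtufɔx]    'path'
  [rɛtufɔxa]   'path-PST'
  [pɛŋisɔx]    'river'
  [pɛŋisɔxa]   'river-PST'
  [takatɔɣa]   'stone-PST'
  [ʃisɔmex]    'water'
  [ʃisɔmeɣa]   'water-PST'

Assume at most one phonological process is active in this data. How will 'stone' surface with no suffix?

The stem for 'water' ends in [x] in [ʃisɔmex] but [ɣ] in [ʃisɔmeɣa].
Compare 'path', with invariant [x] in [rɛtufɔx] and [rɛtufɔxa]: an analysis with underlying /x/ and a rule producing [ɣ] before the PST suffix would wrongly predict alternation here too.
The underlying segment must be /ɣ/; voiced obstruents become voiceless word-finally, yielding [x] there.
From [takatɔɣa] the stem 'stone' is /takatɔɣ/; word-finally this yields [takatɔx].

[takatɔx]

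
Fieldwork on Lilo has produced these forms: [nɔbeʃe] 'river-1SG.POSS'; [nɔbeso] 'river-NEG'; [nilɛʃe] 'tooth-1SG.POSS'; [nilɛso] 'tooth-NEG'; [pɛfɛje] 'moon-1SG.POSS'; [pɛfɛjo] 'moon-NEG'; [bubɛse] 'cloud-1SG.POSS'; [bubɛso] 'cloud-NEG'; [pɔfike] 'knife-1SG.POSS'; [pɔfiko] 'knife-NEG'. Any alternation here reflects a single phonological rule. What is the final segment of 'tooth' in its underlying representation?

The stem for 'tooth' ends in [ʃ] in [nilɛʃe] but [s] in [nilɛso].
But 'cloud' keeps [s] in both environments ([bubɛse], [bubɛso]), so there is no rule changing /s/ to [ʃ] before the 1SG.POSS suffix.
The alternation reflects depalatalization: palato-alveolar /ʃ/ becomes [s] when no front vowel follows. /ʃ/ is underlying.

/ʃ/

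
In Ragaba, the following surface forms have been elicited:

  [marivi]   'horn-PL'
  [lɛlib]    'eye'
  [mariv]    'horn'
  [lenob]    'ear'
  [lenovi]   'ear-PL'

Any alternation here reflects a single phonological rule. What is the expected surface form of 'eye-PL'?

The stem for 'ear' ends in [v] in [lenovi] but [b] in [lenob].
Compare 'horn', with invariant [v] in [marivi] and [mariv]: an analysis with underlying /v/ and a rule producing [b] in isolation would wrongly predict alternation here too.
The alternation reflects intervocalic spirantization: voiced stops become fricatives between vowels. /b/ is underlying.
From [lɛlib] the stem 'eye' is /lɛlib/; between vowels this yields [lɛlivi].

[lɛlivi]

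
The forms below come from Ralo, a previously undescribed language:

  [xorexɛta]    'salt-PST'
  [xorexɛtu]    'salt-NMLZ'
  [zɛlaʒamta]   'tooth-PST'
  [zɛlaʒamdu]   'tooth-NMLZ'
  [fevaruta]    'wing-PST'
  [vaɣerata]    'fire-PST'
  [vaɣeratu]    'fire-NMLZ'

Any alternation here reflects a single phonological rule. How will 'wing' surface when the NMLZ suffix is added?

The NMLZ suffix surfaces as [-du] and [-tu], depending on the final segment of the stem.
The PST suffix, which begins with [t], is invariant after every stem; so [t] is not altered by any rule here.
The NMLZ suffix is therefore /-du/ underlyingly, with post-vocalic devoicing: voiced stops become voiceless after a vowel.
After 'wing', which ends in a vowel, the suffix surfaces as [-tu], giving [fevarutu].

[fevarutu]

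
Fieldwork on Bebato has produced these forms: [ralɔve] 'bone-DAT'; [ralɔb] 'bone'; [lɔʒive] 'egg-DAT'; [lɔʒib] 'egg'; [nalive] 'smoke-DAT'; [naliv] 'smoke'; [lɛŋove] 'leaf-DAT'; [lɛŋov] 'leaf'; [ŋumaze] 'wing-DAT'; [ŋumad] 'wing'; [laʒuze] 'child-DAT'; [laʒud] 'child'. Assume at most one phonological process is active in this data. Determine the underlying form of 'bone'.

/ralɔb/

'bone' shows [v] ~ [b] at the end of the stem ([ralɔve] vs [ralɔb]).
Compare 'smoke', with invariant [v] in [nalive] and [naliv]: an analysis with underlying /v/ and a rule producing [b] in isolation would wrongly predict alternation here too.
So /b/ is underlying, and a rule of intervocalic spirantization — voiced stops become fricatives between vowels — gives [v].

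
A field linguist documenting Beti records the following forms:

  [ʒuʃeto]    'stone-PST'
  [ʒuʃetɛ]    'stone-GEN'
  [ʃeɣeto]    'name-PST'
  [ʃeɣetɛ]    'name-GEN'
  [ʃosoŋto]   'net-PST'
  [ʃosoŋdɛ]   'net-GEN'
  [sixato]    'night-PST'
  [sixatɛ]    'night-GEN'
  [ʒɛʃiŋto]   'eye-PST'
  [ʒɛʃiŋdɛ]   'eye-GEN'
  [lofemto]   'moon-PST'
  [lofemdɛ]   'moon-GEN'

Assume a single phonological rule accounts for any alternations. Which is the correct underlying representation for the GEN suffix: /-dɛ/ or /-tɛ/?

The GEN morpheme has two allomorphs, [-dɛ] and [-tɛ].
The PST suffix, which begins with [t], is invariant after every stem; so [t] is not altered by any rule here.
The GEN suffix is therefore /-dɛ/ underlyingly, with post-vocalic devoicing: voiced stops become voiceless after a vowel.

/-dɛ/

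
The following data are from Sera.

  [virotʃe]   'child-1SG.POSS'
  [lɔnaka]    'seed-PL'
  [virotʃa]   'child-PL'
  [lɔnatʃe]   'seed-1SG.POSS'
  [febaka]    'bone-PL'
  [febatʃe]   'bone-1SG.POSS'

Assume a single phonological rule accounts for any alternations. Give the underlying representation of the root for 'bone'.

/febak/

The root 'bone' surfaces as [febaka] and [febatʃe], with a stem-final [k] ~ [tʃ] alternation.
But 'child' keeps [tʃ] in both environments ([virotʃa], [virotʃe]), so there is no rule changing /tʃ/ to [k] before the PL suffix.
The alternation reflects palatalization before a front vowel: /k/ becomes palato-alveolar [tʃ] before a front vowel. /k/ is underlying.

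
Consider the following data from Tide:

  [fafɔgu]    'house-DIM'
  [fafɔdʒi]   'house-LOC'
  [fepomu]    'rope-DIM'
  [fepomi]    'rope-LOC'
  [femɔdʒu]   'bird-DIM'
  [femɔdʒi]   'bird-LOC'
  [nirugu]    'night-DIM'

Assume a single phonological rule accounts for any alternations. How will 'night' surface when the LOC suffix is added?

[nirudʒi]

The stem for 'house' ends in [g] in [fafɔgu] but [dʒ] in [fafɔdʒi].
If /dʒ/ were underlying and a rule turned it into [g] before the DIM suffix, 'bird' would also alternate; but it has [dʒ] in both [femɔdʒu] and [femɔdʒi].
The alternation reflects palatalization before a front vowel: /g/ becomes palato-alveolar [dʒ] before a front vowel. /g/ is underlying.
The one attested form of 'night', [nirugu], shows underlying /nirug/. Applying the same rule before a front vowel gives [nirudʒi].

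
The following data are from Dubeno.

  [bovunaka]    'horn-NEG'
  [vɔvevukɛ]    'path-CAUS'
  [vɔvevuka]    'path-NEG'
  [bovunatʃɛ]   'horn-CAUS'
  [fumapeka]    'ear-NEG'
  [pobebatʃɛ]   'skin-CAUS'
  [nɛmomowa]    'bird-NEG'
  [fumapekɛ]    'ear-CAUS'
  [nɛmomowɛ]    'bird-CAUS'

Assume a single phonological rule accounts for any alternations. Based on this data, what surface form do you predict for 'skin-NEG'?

[pobebaka]

The stem for 'horn' ends in [tʃ] in [bovunatʃɛ] but [k] in [bovunaka].
But 'ear' keeps [k] in both environments ([fumapekɛ], [fumapeka]), so there is no rule changing /k/ to [tʃ] before the CAUS suffix.
The alternation reflects depalatalization: palato-alveolar /tʃ/ becomes [k] when no front vowel follows. /tʃ/ is underlying.
The one attested form of 'skin', [pobebatʃɛ], shows underlying /pobebatʃ/. Applying the same rule when no front vowel follows gives [pobebaka].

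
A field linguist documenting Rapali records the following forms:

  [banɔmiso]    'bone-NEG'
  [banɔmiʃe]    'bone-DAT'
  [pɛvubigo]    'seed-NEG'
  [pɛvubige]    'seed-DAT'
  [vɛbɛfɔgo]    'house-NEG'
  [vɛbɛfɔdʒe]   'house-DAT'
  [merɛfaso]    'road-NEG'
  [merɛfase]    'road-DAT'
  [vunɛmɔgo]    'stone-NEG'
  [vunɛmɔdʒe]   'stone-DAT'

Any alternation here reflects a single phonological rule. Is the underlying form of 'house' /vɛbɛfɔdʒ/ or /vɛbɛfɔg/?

/vɛbɛfɔdʒ/

The stem for 'house' ends in [g] in [vɛbɛfɔgo] but [dʒ] in [vɛbɛfɔdʒe].
Compare 'seed', with invariant [g] in [pɛvubigo] and [pɛvubige]: an analysis with underlying /g/ and a rule producing [dʒ] before the DAT suffix would wrongly predict alternation here too.
So /dʒ/ is underlying, and a rule of depalatalization — palato-alveolar /dʒ/ and /ʃ/ become [g] and [s] when no front vowel follows — gives [g].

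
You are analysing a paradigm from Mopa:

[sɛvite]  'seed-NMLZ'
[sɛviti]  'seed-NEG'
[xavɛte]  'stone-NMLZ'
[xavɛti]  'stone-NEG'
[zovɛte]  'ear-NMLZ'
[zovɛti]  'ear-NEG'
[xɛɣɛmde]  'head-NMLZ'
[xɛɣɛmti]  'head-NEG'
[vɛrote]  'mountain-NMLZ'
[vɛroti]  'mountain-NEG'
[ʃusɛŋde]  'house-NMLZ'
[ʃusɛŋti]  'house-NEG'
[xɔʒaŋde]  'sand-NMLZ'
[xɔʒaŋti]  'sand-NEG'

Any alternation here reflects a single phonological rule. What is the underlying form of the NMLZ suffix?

/-de/

The NMLZ morpheme has two allomorphs, [-de] and [-te].
The NEG suffix, which begins with [t], is invariant after every stem; so [t] is not altered by any rule here.
The NMLZ suffix is therefore /-de/ underlyingly, with post-vocalic devoicing: voiced stops become voiceless after a vowel.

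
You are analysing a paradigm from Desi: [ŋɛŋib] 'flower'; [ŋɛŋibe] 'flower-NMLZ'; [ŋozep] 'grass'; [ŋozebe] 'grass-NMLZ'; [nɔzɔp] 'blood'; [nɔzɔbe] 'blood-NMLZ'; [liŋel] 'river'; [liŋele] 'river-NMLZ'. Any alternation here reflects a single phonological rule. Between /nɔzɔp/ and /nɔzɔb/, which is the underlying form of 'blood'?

/nɔzɔp/

The root 'blood' surfaces as [nɔzɔp] and [nɔzɔbe], with a stem-final [p] ~ [b] alternation.
But 'flower' keeps [b] in both environments ([ŋɛŋib], [ŋɛŋibe]), so there is no rule changing /b/ to [p] in isolation.
The underlying segment must be /p/; voiceless stops become voiced between vowels, yielding [b] there.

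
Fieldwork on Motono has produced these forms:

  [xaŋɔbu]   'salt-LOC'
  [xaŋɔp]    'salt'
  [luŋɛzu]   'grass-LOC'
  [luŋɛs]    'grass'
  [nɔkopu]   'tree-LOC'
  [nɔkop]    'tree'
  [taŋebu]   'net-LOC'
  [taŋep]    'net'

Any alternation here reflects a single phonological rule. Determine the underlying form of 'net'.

/taŋeb/

In [taŋebu] and [taŋep] the final segment of 'net' alternates: [b] ~ [p].
But 'tree' keeps [p] in both environments ([nɔkopu], [nɔkop]), so there is no rule changing /p/ to [b] before the LOC suffix.
Therefore /b/ is basic and [p] is derived by word-final obstruent devoicing (voiced obstruents become voiceless word-finally).
Hence 'net' is /taŋeb/ underlyingly.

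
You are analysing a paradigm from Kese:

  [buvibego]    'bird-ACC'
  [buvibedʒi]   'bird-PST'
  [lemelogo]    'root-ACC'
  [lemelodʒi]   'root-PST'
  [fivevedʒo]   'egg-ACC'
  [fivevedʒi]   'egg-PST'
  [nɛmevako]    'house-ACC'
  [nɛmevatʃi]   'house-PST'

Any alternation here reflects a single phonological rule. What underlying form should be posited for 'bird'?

/buvibeg/

The root 'bird' surfaces as [buvibego] and [buvibedʒi], with a stem-final [g] ~ [dʒ] alternation.
The stem 'egg' ([fivevedʒo], [fivevedʒi]) shows [dʒ] unchanged in both environments, so [dʒ] cannot be basic with [g] derived before the ACC suffix.
The alternation reflects palatalization before a front vowel: /k/ and /g/ become palato-alveolar [tʃ] and [dʒ] before a front vowel. /g/ is underlying.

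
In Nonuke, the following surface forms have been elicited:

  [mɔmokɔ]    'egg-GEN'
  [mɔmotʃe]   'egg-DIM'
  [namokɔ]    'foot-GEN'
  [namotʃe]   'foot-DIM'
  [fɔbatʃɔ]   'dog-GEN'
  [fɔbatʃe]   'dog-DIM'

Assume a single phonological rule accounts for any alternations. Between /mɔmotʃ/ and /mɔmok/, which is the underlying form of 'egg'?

The root 'egg' surfaces as [mɔmokɔ] and [mɔmotʃe], with a stem-final [k] ~ [tʃ] alternation.
But 'dog' keeps [tʃ] in both environments ([fɔbatʃɔ], [fɔbatʃe]), so there is no rule changing /tʃ/ to [k] before the GEN suffix.
The alternation reflects palatalization before a front vowel: /k/ becomes palato-alveolar [tʃ] before a front vowel. /k/ is underlying.

/mɔmok/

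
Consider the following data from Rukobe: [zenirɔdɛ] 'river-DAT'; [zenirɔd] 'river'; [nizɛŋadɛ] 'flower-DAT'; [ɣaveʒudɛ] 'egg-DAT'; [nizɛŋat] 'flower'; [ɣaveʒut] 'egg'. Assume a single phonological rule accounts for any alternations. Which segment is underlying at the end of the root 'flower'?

/t/

'flower' shows [d] ~ [t] at the end of the stem ([nizɛŋadɛ] vs [nizɛŋat]).
But 'river' keeps [d] in both environments ([zenirɔdɛ], [zenirɔd]), so there is no rule changing /d/ to [t] in isolation.
So /t/ is underlying, and a rule of intervocalic voicing — voiceless stops become voiced between vowels — gives [d].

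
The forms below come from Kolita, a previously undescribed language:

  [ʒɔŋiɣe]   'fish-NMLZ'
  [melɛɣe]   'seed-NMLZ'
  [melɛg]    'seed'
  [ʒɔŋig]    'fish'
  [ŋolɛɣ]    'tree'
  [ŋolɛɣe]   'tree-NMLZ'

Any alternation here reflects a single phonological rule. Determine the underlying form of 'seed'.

'seed' shows [ɣ] ~ [g] at the end of the stem ([melɛɣe] vs [melɛg]).
Compare 'tree', with invariant [ɣ] in [ŋolɛɣe] and [ŋolɛɣ]: an analysis with underlying /ɣ/ and a rule producing [g] in isolation would wrongly predict alternation here too.
The underlying segment must be /g/; voiced stops become fricatives between vowels, yielding [ɣ] there.
So 'seed' = /melɛg/.

/melɛg/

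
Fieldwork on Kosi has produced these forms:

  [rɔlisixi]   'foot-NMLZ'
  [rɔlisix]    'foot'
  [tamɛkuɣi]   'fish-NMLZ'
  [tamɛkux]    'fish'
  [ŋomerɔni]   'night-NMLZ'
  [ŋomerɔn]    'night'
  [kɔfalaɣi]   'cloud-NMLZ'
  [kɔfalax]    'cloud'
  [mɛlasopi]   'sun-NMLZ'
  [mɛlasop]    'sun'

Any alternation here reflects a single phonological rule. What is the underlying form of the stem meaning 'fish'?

In [tamɛkuɣi] and [tamɛkux] the final segment of 'fish' alternates: [ɣ] ~ [x].
If /x/ were underlying and a rule turned it into [ɣ] before the NMLZ suffix, 'foot' would also alternate; but it has [x] in both [rɔlisixi] and [rɔlisix].
The underlying segment must be /ɣ/; voiced obstruents become voiceless word-finally, yielding [x] there.

/tamɛkuɣ/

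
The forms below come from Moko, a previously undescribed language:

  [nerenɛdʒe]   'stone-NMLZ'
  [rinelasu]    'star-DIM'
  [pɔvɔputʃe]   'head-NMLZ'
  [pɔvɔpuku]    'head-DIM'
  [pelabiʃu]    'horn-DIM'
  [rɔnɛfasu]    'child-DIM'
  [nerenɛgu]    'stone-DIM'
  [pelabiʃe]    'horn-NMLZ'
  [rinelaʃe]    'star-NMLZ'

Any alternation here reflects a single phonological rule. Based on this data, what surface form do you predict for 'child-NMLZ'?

[rɔnɛfaʃe]

'star' shows [ʃ] ~ [s] at the end of the stem ([rinelaʃe] vs [rinelasu]).
Compare 'horn', with invariant [ʃ] in [pelabiʃe] and [pelabiʃu]: an analysis with underlying /ʃ/ and a rule producing [s] before the DIM suffix would wrongly predict alternation here too.
The underlying segment must be /s/; /k/, /g/ and /s/ become palato-alveolar [tʃ], [dʒ] and [ʃ] before a front vowel, yielding [ʃ] there.
The one attested form of 'child', [rɔnɛfasu], shows underlying /rɔnɛfas/. Applying the same rule before a front vowel gives [rɔnɛfaʃe].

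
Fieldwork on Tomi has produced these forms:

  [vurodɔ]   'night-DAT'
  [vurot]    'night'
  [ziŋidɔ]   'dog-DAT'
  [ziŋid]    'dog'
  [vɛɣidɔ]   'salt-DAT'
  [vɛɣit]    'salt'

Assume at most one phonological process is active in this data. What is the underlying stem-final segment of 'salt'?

In [vɛɣidɔ] and [vɛɣit] the final segment of 'salt' alternates: [d] ~ [t].
Compare 'dog', with invariant [d] in [ziŋidɔ] and [ziŋid]: an analysis with underlying /d/ and a rule producing [t] in isolation would wrongly predict alternation here too.
Therefore /t/ is basic and [d] is derived by intervocalic voicing (voiceless stops become voiced between vowels).

/t/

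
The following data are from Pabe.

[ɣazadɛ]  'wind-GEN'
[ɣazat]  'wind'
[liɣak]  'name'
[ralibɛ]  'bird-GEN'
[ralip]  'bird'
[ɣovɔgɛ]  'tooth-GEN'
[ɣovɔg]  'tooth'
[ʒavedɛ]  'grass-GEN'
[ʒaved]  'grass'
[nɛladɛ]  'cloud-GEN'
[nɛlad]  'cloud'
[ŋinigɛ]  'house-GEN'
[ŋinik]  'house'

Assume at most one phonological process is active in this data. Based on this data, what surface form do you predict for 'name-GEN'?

[liɣagɛ]

The root 'house' surfaces as [ŋinigɛ] and [ŋinik], with a stem-final [g] ~ [k] alternation.
But 'tooth' keeps [g] in both environments ([ɣovɔgɛ], [ɣovɔg]), so there is no rule changing /g/ to [k] in isolation.
The underlying segment must be /k/; voiceless stops become voiced between vowels, yielding [g] there.
The one attested form of 'name', [liɣak], shows underlying /liɣak/. Applying the same rule between vowels gives [liɣagɛ].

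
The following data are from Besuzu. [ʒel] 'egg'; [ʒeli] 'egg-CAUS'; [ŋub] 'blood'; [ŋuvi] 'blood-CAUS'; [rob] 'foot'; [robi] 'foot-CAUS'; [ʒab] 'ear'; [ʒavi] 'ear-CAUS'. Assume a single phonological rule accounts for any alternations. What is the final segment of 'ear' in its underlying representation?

/v/

In [ʒab] and [ʒavi] the final segment of 'ear' alternates: [b] ~ [v].
If /b/ were underlying and a rule turned it into [v] before the CAUS suffix, 'foot' would also alternate; but it has [b] in both [rob] and [robi].
Therefore /v/ is basic and [b] is derived by word-final hardening (voiced fricatives become stops word-finally).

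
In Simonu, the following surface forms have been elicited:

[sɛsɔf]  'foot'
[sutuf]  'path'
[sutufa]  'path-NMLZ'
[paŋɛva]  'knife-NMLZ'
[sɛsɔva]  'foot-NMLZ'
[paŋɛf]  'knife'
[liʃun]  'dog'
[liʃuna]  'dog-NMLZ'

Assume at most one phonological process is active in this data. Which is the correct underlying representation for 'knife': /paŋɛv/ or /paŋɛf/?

In [paŋɛva] and [paŋɛf] the final segment of 'knife' alternates: [v] ~ [f].
The stem 'path' ([sutufa], [sutuf]) shows [f] unchanged in both environments, so [f] cannot be basic with [v] derived before the NMLZ suffix.
The underlying segment must be /v/; voiced obstruents become voiceless word-finally, yielding [f] there.

/paŋɛv/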